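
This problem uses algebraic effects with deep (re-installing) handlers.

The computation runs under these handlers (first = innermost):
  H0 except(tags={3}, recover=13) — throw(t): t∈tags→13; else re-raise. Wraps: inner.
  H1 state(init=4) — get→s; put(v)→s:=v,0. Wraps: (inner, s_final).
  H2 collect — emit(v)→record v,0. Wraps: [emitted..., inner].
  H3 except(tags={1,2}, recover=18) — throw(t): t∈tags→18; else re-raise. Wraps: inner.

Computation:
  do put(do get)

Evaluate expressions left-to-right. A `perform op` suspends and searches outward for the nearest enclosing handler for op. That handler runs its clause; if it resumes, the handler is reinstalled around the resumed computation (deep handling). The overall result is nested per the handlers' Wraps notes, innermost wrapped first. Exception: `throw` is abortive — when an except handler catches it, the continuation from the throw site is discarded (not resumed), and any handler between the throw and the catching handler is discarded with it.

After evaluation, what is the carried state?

Evaluation trace:
get @ H1 ⇒ 4
put(4) @ H1 ⇒ s:=4
H0 returns 0
H1 returns (0, 4)
H2 returns [(0, 4)]
H3 returns [(0, 4)]
= [(0, 4)]

Answer: 4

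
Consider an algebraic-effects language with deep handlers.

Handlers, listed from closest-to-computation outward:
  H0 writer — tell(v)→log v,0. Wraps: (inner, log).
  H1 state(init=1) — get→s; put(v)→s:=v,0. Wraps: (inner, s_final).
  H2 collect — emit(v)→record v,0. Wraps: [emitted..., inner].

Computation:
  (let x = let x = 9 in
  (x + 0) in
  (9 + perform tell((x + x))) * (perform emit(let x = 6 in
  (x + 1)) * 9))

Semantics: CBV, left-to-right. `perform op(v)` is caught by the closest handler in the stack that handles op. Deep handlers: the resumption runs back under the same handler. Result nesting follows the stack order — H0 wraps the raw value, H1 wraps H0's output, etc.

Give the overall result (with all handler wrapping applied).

Working:
tell(18) @ H0 ⇒ log+=18
emit(7) @ H2 ⇒ out+=7
H0 returns (0, (18))
H1 returns ((0, (18)), 1)
H2 returns [7, ((0, (18)), 1)]
= [7, ((0, (18)), 1)]

Answer: [7, ((0, (18)), 1)]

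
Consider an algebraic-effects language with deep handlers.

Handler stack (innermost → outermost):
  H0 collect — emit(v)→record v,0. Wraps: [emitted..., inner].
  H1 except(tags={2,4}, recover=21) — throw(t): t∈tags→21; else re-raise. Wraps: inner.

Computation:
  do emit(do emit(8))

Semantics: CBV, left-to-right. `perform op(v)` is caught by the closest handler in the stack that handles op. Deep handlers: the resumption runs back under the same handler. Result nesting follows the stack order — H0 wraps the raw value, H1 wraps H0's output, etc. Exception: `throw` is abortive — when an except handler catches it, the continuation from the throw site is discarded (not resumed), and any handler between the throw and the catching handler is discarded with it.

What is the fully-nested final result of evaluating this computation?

Working:
emit(8) @ H0 ⇒ out+=8
emit(0) @ H0 ⇒ out+=0
H0 returns [8, 0, 0]
H1 returns [8, 0, 0]
= [8, 0, 0]

Answer: [8, 0, 0]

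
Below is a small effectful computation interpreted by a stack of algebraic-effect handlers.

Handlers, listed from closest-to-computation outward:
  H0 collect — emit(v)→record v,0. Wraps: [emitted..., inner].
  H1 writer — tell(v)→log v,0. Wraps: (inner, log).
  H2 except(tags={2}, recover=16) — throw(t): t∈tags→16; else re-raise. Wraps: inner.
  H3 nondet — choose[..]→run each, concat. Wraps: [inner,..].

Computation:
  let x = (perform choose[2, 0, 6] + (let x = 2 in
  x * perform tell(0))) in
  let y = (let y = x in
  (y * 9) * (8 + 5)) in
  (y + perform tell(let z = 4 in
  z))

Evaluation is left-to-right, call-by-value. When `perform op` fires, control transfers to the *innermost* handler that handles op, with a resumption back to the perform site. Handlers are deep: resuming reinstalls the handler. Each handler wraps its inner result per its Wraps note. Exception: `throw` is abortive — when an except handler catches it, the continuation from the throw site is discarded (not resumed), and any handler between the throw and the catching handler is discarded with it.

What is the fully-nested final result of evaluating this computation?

Evaluation trace:
choose[2, 0, 6] @ H3
  branch[0] choose=2:
    tell(0) @ H1 ⇒ log+=0
    tell(4) @ H1 ⇒ log+=4
    H0 returns [234]
    H1 returns ([234], (0, 4))
    H2 returns ([234], (0, 4))
    H3 returns [([234], (0, 4))]
  branch[1] choose=0:
    tell(0) @ H1 ⇒ log+=0
    tell(4) @ H1 ⇒ log+=4
    H0 returns [0]
    H1 returns ([0], (0, 4))
    H2 returns ([0], (0, 4))
    H3 returns [([0], (0, 4))]
  branch[2] choose=6:
    tell(0) @ H1 ⇒ log+=0
    tell(4) @ H1 ⇒ log+=4
    H0 returns [702]
    H1 returns ([702], (0, 4))
    H2 returns ([702], (0, 4))
    H3 returns [([702], (0, 4))]
= [([234], (0, 4)), ([0], (0, 4)), ([702], (0, 4))]

Answer: [([234], (0, 4)), ([0], (0, 4)), ([702], (0, 4))]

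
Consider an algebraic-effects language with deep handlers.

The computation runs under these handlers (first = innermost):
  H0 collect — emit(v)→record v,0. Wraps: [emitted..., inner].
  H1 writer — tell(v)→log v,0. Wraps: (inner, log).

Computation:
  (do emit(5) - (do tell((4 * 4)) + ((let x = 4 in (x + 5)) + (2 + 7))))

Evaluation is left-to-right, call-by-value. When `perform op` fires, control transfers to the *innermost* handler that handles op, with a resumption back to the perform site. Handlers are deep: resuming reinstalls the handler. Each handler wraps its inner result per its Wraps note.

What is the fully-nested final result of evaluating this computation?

Working:
emit(5) @ H0 ⇒ out+=5
tell(16) @ H1 ⇒ log+=16
H0 returns [5, -18]
H1 returns ([5, -18], (16))
= ([5, -18], (16))

Answer: ([5, -18], (16))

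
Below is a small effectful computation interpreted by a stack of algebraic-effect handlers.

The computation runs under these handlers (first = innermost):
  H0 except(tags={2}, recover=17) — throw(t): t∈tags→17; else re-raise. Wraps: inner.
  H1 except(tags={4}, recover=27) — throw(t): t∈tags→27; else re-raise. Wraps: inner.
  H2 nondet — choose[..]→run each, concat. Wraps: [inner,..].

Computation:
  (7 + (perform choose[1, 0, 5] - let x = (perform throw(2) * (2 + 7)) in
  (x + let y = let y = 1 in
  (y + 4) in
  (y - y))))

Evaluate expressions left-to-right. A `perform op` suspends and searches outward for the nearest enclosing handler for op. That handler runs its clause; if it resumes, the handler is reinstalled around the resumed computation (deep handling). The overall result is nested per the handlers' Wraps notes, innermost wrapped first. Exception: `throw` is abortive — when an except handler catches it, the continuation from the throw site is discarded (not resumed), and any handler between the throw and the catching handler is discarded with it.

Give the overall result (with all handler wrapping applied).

Evaluation trace:
choose[1, 0, 5] @ H2
  branch[0] choose=1:
    throw(2) @ H0 caught ⇒ 17
    H1 returns 17
    H2 returns [17]
  branch[1] choose=0:
    throw(2) @ H0 caught ⇒ 17
    H1 returns 17
    H2 returns [17]
  branch[2] choose=5:
    throw(2) @ H0 caught ⇒ 17
    H1 returns 17
    H2 returns [17]
= [17, 17, 17]

Answer: [17, 17, 17]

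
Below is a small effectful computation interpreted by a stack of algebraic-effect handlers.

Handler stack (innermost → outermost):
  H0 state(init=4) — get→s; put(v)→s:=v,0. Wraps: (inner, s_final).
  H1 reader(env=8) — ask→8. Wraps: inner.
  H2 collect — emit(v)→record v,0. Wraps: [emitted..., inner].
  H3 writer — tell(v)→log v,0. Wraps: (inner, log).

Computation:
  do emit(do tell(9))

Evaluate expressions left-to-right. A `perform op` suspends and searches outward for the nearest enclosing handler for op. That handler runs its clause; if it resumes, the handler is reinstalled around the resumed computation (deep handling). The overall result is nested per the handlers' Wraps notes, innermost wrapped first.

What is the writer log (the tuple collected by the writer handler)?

Answer: (9)

Step-by-step:
tell(9) @ H3 ⇒ log+=9
emit(0) @ H2 ⇒ out+=0
H0 returns (0, 4)
H1 returns (0, 4)
H2 returns [0, (0, 4)]
H3 returns ([0, (0, 4)], (9))
= ([0, (0, 4)], (9))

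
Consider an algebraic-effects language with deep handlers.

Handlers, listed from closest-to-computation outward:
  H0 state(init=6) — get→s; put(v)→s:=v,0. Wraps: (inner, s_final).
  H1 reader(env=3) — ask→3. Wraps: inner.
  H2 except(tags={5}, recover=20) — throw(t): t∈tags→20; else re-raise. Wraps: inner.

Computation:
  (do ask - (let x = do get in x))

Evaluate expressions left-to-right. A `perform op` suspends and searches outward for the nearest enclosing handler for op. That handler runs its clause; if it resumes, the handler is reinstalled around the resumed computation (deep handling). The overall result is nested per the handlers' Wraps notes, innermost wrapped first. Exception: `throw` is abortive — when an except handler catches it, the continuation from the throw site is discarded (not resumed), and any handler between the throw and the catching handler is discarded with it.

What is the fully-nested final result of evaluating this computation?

Answer: (-3, 6)

Step-by-step:
ask @ H1 ⇒ 3
get @ H0 ⇒ 6
H0 returns (-3, 6)
H1 returns (-3, 6)
H2 returns (-3, 6)
= (-3, 6)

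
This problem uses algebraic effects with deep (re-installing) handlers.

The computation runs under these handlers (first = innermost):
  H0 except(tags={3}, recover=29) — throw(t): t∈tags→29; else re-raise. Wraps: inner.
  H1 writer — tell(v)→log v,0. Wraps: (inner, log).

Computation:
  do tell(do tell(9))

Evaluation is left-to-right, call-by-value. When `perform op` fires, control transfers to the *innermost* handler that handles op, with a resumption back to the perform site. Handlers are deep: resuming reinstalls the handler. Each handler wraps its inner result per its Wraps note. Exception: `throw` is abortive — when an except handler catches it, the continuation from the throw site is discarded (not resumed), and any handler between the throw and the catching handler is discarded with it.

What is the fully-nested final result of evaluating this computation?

Answer: (0, (9, 0))

Step-by-step:
tell(9) @ H1 ⇒ log+=9
tell(0) @ H1 ⇒ log+=0
H0 returns 0
H1 returns (0, (9, 0))
= (0, (9, 0))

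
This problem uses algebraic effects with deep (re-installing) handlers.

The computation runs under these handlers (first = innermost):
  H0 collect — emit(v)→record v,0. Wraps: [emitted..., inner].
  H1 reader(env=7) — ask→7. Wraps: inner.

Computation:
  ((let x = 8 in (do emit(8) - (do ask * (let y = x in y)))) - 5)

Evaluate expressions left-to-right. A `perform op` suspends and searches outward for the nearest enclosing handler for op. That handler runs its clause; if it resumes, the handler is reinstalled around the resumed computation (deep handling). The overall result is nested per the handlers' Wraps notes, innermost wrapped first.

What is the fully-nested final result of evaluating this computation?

Answer: [8, -61]

Step-by-step:
emit(8) @ H0 ⇒ out+=8
ask @ H1 ⇒ 7
H0 returns [8, -61]
H1 returns [8, -61]
= [8, -61]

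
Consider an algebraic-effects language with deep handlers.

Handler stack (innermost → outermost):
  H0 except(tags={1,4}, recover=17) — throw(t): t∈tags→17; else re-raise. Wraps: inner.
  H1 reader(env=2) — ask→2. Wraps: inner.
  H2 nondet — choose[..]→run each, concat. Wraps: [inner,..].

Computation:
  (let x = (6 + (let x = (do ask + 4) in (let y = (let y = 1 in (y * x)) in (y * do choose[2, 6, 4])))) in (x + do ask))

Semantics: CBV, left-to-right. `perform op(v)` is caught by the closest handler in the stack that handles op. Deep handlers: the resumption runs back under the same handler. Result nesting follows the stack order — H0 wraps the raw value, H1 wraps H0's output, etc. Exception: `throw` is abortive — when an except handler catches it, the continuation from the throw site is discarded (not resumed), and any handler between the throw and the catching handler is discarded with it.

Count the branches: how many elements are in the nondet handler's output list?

Answer: 3

Step-by-step:
ask @ H1 ⇒ 2
choose[2, 6, 4] @ H2
  branch[0] choose=2:
    ask @ H1 ⇒ 2
    H0 returns 20
    H1 returns 20
    H2 returns [20]
  branch[1] choose=6:
    ask @ H1 ⇒ 2
    H0 returns 44
    H1 returns 44
    H2 returns [44]
  branch[2] choose=4:
    ask @ H1 ⇒ 2
    H0 returns 32
    H1 returns 32
    H2 returns [32]
= [20, 44, 32]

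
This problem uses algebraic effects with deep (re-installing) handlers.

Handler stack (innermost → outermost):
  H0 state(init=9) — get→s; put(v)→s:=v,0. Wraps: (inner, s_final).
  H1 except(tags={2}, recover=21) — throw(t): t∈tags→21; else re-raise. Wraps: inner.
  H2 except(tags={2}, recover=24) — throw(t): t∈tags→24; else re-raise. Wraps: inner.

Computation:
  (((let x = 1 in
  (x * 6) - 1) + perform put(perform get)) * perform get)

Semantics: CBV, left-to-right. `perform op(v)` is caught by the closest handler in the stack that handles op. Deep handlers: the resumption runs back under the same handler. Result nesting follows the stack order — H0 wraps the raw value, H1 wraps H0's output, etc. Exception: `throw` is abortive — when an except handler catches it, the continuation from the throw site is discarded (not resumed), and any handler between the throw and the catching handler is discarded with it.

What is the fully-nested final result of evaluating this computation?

Evaluation trace:
get @ H0 ⇒ 9
put(9) @ H0 ⇒ s:=9
get @ H0 ⇒ 9
H0 returns (45, 9)
H1 returns (45, 9)
H2 returns (45, 9)
= (45, 9)

Answer: (45, 9)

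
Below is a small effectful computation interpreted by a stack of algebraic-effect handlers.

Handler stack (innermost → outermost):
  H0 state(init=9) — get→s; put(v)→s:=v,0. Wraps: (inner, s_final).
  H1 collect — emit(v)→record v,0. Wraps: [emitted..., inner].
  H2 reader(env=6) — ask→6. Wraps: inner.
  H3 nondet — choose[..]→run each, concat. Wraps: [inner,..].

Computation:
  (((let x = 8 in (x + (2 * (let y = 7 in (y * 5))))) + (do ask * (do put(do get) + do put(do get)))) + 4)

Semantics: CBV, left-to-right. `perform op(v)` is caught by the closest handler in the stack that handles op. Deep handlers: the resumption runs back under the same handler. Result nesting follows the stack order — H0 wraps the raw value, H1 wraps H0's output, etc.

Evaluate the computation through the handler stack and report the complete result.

Answer: [[(82, 9)]]

Step-by-step:
ask @ H2 ⇒ 6
get @ H0 ⇒ 9
put(9) @ H0 ⇒ s:=9
get @ H0 ⇒ 9
put(9) @ H0 ⇒ s:=9
H0 returns (82, 9)
H1 returns [(82, 9)]
H2 returns [(82, 9)]
H3 returns [[(82, 9)]]
= [[(82, 9)]]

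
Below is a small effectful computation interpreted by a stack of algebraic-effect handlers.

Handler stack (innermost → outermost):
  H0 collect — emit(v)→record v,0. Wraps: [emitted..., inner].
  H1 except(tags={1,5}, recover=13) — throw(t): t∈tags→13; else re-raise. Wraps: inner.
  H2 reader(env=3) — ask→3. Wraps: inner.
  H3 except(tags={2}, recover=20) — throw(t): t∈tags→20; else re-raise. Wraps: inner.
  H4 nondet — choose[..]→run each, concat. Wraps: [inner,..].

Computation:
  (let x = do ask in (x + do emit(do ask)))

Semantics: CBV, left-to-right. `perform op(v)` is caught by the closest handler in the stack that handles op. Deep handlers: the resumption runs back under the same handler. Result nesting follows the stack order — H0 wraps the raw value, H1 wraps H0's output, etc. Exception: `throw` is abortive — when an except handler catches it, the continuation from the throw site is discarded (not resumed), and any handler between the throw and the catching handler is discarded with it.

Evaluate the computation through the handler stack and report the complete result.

Working:
ask @ H2 ⇒ 3
ask @ H2 ⇒ 3
emit(3) @ H0 ⇒ out+=3
H0 returns [3, 3]
H1 returns [3, 3]
H2 returns [3, 3]
H3 returns [3, 3]
H4 returns [[3, 3]]
= [[3, 3]]

Answer: [[3, 3]]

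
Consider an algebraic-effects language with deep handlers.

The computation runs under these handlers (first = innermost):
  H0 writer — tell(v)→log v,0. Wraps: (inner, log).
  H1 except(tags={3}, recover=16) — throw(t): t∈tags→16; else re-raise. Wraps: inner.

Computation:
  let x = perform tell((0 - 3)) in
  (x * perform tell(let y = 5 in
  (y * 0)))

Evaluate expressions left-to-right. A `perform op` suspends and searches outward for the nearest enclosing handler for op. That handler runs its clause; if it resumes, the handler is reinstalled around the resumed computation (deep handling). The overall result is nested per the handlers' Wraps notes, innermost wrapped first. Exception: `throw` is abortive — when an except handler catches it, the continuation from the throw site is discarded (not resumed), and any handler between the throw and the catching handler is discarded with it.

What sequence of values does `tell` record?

Answer: (-3, 0)

Working:
tell(-3) @ H0 ⇒ log+=-3
tell(0) @ H0 ⇒ log+=0
H0 returns (0, (-3, 0))
H1 returns (0, (-3, 0))
= (0, (-3, 0))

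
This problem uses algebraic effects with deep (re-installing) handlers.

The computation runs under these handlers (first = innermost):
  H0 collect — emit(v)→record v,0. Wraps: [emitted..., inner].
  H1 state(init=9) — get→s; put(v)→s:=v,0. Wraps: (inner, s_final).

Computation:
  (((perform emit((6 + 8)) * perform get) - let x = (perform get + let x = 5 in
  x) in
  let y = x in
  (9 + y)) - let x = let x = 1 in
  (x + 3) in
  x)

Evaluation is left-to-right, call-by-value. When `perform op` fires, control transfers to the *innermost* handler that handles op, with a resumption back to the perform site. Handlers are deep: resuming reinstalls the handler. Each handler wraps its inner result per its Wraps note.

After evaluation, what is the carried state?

Working:
emit(14) @ H0 ⇒ out+=14
get @ H1 ⇒ 9
get @ H1 ⇒ 9
H0 returns [14, -27]
H1 returns ([14, -27], 9)
= ([14, -27], 9)

Answer: 9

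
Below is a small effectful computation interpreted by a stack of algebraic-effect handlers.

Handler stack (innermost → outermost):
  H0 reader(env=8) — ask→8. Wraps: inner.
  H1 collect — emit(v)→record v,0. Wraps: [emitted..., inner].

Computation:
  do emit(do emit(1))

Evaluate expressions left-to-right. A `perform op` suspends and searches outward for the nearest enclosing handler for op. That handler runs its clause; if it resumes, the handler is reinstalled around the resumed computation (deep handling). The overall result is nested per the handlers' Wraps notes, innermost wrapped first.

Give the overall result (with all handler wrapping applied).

Working:
emit(1) @ H1 ⇒ out+=1
emit(0) @ H1 ⇒ out+=0
H0 returns 0
H1 returns [1, 0, 0]
= [1, 0, 0]

Answer: [1, 0, 0]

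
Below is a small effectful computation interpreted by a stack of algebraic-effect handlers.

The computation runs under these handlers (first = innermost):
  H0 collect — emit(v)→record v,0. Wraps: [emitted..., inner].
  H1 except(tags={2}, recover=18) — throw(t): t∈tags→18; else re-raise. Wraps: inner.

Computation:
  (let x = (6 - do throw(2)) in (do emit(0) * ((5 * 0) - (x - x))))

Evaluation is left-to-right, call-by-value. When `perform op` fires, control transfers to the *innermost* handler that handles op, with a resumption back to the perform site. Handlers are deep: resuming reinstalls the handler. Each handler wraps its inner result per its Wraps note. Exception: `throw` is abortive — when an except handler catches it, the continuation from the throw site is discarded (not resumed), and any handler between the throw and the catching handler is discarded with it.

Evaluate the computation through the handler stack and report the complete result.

Working:
throw(2) @ H1 caught ⇒ 18
= 18

Answer: 18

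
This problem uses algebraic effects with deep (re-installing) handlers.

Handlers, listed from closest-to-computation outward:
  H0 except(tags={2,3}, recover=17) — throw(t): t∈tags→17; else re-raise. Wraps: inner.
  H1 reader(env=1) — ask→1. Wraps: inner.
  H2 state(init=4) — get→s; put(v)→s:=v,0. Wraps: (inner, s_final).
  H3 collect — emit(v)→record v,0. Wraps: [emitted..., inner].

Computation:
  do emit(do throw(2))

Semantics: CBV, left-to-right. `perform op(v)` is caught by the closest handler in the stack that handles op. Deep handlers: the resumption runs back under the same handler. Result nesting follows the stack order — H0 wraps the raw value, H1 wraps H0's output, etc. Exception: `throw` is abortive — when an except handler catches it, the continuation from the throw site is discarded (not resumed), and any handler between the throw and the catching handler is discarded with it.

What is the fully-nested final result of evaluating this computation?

Answer: [(17, 4)]

Step-by-step:
throw(2) @ H0 caught ⇒ 17
H1 returns 17
H2 returns (17, 4)
H3 returns [(17, 4)]
= [(17, 4)]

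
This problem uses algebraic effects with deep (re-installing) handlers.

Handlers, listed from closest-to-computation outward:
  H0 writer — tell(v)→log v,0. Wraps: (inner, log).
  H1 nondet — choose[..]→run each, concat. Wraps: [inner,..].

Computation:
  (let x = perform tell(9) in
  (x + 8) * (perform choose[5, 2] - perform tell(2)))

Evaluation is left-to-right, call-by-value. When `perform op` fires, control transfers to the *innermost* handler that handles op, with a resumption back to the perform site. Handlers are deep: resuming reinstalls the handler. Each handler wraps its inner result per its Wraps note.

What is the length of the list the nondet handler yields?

Answer: 2

Working:
tell(9) @ H0 ⇒ log+=9
choose[5, 2] @ H1
  branch[0] choose=5:
    tell(2) @ H0 ⇒ log+=2
    H0 returns (40, (9, 2))
    H1 returns [(40, (9, 2))]
  branch[1] choose=2:
    tell(2) @ H0 ⇒ log+=2
    H0 returns (16, (9, 2))
    H1 returns [(16, (9, 2))]
= [(40, (9, 2)), (16, (9, 2))]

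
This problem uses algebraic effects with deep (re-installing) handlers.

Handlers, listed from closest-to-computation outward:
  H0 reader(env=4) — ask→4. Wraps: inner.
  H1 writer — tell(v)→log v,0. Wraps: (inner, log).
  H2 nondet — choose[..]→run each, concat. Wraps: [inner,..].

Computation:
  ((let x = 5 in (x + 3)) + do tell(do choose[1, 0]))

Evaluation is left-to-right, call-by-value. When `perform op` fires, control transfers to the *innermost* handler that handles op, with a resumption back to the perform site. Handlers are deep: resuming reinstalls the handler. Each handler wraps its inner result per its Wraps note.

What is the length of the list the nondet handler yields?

Working:
choose[1, 0] @ H2
  branch[0] choose=1:
    tell(1) @ H1 ⇒ log+=1
    H0 returns 8
    H1 returns (8, (1))
    H2 returns [(8, (1))]
  branch[1] choose=0:
    tell(0) @ H1 ⇒ log+=0
    H0 returns 8
    H1 returns (8, (0))
    H2 returns [(8, (0))]
= [(8, (1)), (8, (0))]

Answer: 2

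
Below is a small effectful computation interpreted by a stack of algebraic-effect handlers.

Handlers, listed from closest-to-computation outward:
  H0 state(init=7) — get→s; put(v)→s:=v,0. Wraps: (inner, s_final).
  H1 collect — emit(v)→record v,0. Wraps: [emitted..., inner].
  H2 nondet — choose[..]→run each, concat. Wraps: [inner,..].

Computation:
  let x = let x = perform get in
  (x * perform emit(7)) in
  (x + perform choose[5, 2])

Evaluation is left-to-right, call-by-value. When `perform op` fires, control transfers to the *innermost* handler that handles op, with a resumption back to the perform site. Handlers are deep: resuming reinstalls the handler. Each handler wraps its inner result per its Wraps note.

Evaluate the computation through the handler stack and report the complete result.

Answer: [[7, (5, 7)], [7, (2, 7)]]

Step-by-step:
get @ H0 ⇒ 7
emit(7) @ H1 ⇒ out+=7
choose[5, 2] @ H2
  branch[0] choose=5:
    H0 returns (5, 7)
    H1 returns [7, (5, 7)]
    H2 returns [[7, (5, 7)]]
  branch[1] choose=2:
    H0 returns (2, 7)
    H1 returns [7, (2, 7)]
    H2 returns [[7, (2, 7)]]
= [[7, (5, 7)], [7, (2, 7)]]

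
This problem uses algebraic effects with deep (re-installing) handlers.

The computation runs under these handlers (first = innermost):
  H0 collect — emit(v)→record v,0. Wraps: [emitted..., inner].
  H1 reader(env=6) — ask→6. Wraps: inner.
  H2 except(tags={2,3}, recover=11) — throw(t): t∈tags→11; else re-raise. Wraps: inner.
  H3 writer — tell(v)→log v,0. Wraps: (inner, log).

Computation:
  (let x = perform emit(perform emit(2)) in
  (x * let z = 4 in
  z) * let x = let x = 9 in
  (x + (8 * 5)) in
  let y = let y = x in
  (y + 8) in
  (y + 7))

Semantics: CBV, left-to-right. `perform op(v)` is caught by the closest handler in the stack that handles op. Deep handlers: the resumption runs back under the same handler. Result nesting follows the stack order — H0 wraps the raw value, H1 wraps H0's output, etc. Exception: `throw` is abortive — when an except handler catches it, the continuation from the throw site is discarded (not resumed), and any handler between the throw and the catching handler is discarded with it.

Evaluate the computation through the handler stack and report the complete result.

Working:
emit(2) @ H0 ⇒ out+=2
emit(0) @ H0 ⇒ out+=0
H0 returns [2, 0, 0]
H1 returns [2, 0, 0]
H2 returns [2, 0, 0]
H3 returns ([2, 0, 0], ())
= ([2, 0, 0], ())

Answer: ([2, 0, 0], ())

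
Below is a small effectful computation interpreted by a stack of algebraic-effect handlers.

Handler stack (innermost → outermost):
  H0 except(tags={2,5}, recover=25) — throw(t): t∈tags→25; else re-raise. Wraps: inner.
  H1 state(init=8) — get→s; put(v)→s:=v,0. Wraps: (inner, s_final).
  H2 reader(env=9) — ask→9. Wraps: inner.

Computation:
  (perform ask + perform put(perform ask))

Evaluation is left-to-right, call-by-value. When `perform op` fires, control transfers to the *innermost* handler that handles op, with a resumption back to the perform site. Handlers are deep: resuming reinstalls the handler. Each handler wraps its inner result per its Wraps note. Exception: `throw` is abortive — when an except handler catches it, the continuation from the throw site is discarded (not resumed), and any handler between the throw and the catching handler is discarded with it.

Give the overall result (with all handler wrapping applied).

Evaluation trace:
ask @ H2 ⇒ 9
ask @ H2 ⇒ 9
put(9) @ H1 ⇒ s:=9
H0 returns 9
H1 returns (9, 9)
H2 returns (9, 9)
= (9, 9)

Answer: (9, 9)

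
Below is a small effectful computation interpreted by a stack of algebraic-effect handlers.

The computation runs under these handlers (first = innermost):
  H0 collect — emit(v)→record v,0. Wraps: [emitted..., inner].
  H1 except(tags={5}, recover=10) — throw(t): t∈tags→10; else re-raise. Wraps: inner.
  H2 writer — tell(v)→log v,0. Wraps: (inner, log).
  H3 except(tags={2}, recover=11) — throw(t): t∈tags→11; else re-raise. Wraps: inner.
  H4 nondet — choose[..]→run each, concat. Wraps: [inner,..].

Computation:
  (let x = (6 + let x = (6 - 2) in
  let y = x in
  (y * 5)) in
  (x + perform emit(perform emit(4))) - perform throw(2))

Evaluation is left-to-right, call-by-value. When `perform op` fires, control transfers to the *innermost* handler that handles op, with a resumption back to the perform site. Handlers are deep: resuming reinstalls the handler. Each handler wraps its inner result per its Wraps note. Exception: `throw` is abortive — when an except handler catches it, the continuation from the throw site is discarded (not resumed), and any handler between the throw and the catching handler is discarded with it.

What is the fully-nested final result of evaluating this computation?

Answer: [11]

Step-by-step:
emit(4) @ H0 ⇒ out+=4
emit(0) @ H0 ⇒ out+=0
throw(2) @ H1 re-raised
throw(2) @ H3 caught ⇒ 11
H4 returns [11]
= [11]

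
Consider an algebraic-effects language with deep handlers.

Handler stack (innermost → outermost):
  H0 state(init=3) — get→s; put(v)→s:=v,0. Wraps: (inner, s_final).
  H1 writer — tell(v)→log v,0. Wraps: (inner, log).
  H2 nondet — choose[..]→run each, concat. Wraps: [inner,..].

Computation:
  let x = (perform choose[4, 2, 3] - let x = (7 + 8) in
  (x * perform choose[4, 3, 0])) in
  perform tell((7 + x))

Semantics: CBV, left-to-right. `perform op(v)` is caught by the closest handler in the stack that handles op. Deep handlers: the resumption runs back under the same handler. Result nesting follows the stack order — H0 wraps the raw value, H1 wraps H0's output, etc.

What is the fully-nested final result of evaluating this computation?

Answer: [((0, 3), (-49)), ((0, 3), (-34)), ((0, 3), (11)), ((0, 3), (-51)), ((0, 3), (-36)), ((0, 3), (9)), ((0, 3), (-50)), ((0, 3), (-35)), ((0, 3), (10))]

Step-by-step:
choose[4, 2, 3] @ H2
  branch[0] choose=4:
    choose[4, 3, 0] @ H2
      branch[0] choose=4:
        tell(-49) @ H1 ⇒ log+=-49
        H0 returns (0, 3)
        H1 returns ((0, 3), (-49))
        H2 returns [((0, 3), (-49))]
      branch[1] choose=3:
        tell(-34) @ H1 ⇒ log+=-34
        H0 returns (0, 3)
        H1 returns ((0, 3), (-34))
        H2 returns [((0, 3), (-34))]
      branch[2] choose=0:
        tell(11) @ H1 ⇒ log+=11
        H0 returns (0, 3)
        H1 returns ((0, 3), (11))
        H2 returns [((0, 3), (11))]
  branch[1] choose=2:
    choose[4, 3, 0] @ H2
      branch[0] choose=4:
        tell(-51) @ H1 ⇒ log+=-51
        H0 returns (0, 3)
        H1 returns ((0, 3), (-51))
        H2 returns [((0, 3), (-51))]
      branch[1] choose=3:
        tell(-36) @ H1 ⇒ log+=-36
        H0 returns (0, 3)
        H1 returns ((0, 3), (-36))
        H2 returns [((0, 3), (-36))]
      branch[2] choose=0:
        tell(9) @ H1 ⇒ log+=9
        H0 returns (0, 3)
        H1 returns ((0, 3), (9))
        H2 returns [((0, 3), (9))]
  branch[2] choose=3:
    choose[4, 3, 0] @ H2
      branch[0] choose=4:
        tell(-50) @ H1 ⇒ log+=-50
        H0 returns (0, 3)
        H1 returns ((0, 3), (-50))
        H2 returns [((0, 3), (-50))]
      branch[1] choose=3:
        tell(-35) @ H1 ⇒ log+=-35
        H0 returns (0, 3)
        H1 returns ((0, 3), (-35))
        H2 returns [((0, 3), (-35))]
      branch[2] choose=0:
        tell(10) @ H1 ⇒ log+=10
        H0 returns (0, 3)
        H1 returns ((0, 3), (10))
        H2 returns [((0, 3), (10))]
= [((0, 3), (-49)), ((0, 3), (-34)), ((0, 3), (11)), ((0, 3), (-51)), ((0, 3), (-36)), ((0, 3), (9)), ((0, 3), (-50)), ((0, 3), (-35)), ((0, 3), (10))]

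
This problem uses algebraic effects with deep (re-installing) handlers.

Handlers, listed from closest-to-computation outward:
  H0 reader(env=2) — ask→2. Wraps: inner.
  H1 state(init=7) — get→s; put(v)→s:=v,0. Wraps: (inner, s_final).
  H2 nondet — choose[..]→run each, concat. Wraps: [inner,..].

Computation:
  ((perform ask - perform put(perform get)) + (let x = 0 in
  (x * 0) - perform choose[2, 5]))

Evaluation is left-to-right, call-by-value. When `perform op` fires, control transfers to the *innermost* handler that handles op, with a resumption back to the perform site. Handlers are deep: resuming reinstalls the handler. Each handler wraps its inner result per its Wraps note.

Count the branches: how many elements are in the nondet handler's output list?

Answer: 2

Evaluation trace:
ask @ H0 ⇒ 2
get @ H1 ⇒ 7
put(7) @ H1 ⇒ s:=7
choose[2, 5] @ H2
  branch[0] choose=2:
    H0 returns 0
    H1 returns (0, 7)
    H2 returns [(0, 7)]
  branch[1] choose=5:
    H0 returns -3
    H1 returns (-3, 7)
    H2 returns [(-3, 7)]
= [(0, 7), (-3, 7)]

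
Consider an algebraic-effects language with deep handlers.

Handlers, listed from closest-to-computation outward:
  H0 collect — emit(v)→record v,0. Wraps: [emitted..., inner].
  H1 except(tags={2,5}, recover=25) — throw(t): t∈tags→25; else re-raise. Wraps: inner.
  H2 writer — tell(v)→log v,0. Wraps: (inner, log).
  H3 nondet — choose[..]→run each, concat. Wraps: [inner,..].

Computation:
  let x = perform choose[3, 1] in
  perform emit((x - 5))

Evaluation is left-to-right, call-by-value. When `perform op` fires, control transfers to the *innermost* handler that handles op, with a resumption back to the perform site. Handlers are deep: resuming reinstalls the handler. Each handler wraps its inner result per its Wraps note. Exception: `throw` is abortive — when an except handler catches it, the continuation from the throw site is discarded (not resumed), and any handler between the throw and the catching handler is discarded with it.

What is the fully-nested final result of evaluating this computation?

Step-by-step:
choose[3, 1] @ H3
  branch[0] choose=3:
    emit(-2) @ H0 ⇒ out+=-2
    H0 returns [-2, 0]
    H1 returns [-2, 0]
    H2 returns ([-2, 0], ())
    H3 returns [([-2, 0], ())]
  branch[1] choose=1:
    emit(-4) @ H0 ⇒ out+=-4
    H0 returns [-4, 0]
    H1 returns [-4, 0]
    H2 returns ([-4, 0], ())
    H3 returns [([-4, 0], ())]
= [([-2, 0], ()), ([-4, 0], ())]

Answer: [([-2, 0], ()), ([-4, 0], ())]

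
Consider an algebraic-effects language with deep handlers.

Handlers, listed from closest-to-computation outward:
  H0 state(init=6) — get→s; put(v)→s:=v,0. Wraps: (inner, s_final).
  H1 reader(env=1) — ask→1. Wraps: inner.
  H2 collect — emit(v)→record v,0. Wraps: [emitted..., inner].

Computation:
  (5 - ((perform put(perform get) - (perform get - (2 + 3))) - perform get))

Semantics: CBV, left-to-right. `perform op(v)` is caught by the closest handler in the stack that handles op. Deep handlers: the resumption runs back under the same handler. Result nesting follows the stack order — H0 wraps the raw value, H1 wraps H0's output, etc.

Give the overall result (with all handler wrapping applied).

Working:
get @ H0 ⇒ 6
put(6) @ H0 ⇒ s:=6
get @ H0 ⇒ 6
get @ H0 ⇒ 6
H0 returns (12, 6)
H1 returns (12, 6)
H2 returns [(12, 6)]
= [(12, 6)]

Answer: [(12, 6)]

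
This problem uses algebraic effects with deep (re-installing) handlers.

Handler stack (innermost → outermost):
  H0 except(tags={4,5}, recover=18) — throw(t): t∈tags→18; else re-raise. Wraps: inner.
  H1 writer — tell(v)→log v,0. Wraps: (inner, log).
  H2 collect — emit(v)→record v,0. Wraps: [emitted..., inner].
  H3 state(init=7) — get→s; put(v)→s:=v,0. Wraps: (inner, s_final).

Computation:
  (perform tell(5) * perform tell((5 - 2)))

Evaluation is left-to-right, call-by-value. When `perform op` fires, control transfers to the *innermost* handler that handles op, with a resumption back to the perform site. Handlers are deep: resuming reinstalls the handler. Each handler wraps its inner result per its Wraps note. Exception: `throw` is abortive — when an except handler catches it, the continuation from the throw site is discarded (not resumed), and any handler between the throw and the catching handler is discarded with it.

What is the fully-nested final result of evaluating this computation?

Working:
tell(5) @ H1 ⇒ log+=5
tell(3) @ H1 ⇒ log+=3
H0 returns 0
H1 returns (0, (5, 3))
H2 returns [(0, (5, 3))]
H3 returns ([(0, (5, 3))], 7)
= ([(0, (5, 3))], 7)

Answer: ([(0, (5, 3))], 7)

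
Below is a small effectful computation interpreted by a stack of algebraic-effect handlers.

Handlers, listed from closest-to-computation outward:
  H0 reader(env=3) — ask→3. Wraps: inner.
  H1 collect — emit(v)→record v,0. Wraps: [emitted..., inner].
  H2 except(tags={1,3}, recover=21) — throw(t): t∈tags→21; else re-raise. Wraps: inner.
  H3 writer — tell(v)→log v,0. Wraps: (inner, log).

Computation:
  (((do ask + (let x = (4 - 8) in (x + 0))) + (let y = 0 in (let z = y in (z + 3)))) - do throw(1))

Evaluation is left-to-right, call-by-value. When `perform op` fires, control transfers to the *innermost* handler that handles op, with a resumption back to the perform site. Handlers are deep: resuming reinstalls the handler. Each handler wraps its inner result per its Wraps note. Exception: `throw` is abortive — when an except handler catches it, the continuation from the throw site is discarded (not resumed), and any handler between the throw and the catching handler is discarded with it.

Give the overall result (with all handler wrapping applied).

Answer: (21, ())

Working:
ask @ H0 ⇒ 3
throw(1) @ H2 caught ⇒ 21
H3 returns (21, ())
= (21, ())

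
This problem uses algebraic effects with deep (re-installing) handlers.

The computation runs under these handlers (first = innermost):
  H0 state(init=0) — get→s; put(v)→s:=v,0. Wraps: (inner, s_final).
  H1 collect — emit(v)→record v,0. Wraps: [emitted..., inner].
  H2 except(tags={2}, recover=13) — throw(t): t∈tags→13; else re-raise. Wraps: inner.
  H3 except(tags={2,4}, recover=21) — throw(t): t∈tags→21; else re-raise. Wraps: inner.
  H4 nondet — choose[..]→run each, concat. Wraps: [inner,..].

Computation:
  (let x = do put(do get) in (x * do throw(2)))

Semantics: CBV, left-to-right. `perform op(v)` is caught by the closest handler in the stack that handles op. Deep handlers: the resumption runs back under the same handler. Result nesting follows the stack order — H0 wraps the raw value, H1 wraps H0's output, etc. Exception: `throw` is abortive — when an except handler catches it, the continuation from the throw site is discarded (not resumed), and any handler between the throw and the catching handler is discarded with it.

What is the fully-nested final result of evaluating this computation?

Answer: [13]

Step-by-step:
get @ H0 ⇒ 0
put(0) @ H0 ⇒ s:=0
throw(2) @ H2 caught ⇒ 13
H3 returns 13
H4 returns [13]
= [13]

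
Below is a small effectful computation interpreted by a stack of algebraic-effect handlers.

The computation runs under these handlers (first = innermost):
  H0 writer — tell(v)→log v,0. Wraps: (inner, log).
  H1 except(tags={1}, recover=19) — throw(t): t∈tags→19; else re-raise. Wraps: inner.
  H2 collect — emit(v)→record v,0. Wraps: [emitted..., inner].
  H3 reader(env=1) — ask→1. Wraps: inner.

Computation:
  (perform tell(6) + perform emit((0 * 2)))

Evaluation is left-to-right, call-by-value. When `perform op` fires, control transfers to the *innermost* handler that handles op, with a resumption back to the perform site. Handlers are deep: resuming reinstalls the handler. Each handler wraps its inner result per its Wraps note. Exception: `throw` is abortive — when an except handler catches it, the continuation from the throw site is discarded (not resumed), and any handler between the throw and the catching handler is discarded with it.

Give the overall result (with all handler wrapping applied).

Step-by-step:
tell(6) @ H0 ⇒ log+=6
emit(0) @ H2 ⇒ out+=0
H0 returns (0, (6))
H1 returns (0, (6))
H2 returns [0, (0, (6))]
H3 returns [0, (0, (6))]
= [0, (0, (6))]

Answer: [0, (0, (6))]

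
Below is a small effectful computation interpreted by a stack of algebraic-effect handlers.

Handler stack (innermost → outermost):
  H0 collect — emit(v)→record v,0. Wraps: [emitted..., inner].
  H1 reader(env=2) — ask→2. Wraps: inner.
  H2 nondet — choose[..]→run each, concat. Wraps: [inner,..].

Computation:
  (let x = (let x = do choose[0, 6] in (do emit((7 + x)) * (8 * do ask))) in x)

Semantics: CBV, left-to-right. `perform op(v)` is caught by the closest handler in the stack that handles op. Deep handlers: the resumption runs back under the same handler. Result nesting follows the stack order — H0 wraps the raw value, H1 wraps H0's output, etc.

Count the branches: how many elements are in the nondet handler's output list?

Step-by-step:
choose[0, 6] @ H2
  branch[0] choose=0:
    emit(7) @ H0 ⇒ out+=7
    ask @ H1 ⇒ 2
    H0 returns [7, 0]
    H1 returns [7, 0]
    H2 returns [[7, 0]]
  branch[1] choose=6:
    emit(13) @ H0 ⇒ out+=13
    ask @ H1 ⇒ 2
    H0 returns [13, 0]
    H1 returns [13, 0]
    H2 returns [[13, 0]]
= [[7, 0], [13, 0]]

Answer: 2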